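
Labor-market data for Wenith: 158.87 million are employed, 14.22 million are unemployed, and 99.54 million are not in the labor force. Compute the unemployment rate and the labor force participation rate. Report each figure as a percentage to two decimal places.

Labor force = employed + unemployed = 158.87 + 14.22 = 173.09 million.
Working-age population = 173.09 + 99.54 = 272.63 million.
Unemployment rate = 14.22 / 173.09 = 8.22%.
Labor force participation rate = 173.09 / 272.63 = 63.49%.

Unemployment rate ≈ 8.22%; labor force participation rate ≈ 63.49%.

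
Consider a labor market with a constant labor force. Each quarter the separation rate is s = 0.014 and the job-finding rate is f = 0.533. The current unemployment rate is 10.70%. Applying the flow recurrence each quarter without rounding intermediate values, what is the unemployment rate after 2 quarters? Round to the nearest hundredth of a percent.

Unemployment rate after two quarters ≈ 4.23%.

With a fixed labor force, u_{t+1} = u_t + s·(1−u_t) − f·u_t = u_t·(1−s−f) + s.
Here 1−s−f = 0.453 and s = 0.014.
u_1 = 0.107000 × 0.453 + 0.014 = 0.062471.
u_2 = 0.062471 × 0.453 + 0.014 = 0.042299.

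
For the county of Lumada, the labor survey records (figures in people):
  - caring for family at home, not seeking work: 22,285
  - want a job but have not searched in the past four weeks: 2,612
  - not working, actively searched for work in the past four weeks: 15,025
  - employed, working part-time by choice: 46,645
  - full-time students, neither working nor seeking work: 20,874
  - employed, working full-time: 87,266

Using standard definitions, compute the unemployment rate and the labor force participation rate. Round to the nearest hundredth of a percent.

Employed = 46,645 + 87,266 = 133,911.
Unemployed = 15,025.
Labor force = 133,911 + 15,025 = 148,936.
Not in labor force = 22,285 + 2,612 + 20,874 = 45,771 (those not working and not actively searching are outside the labor force — including those who want a job but have given up searching).
Civilian working-age population = 148,936 + 45,771 = 194,707.
Unemployment rate = 15,025 / 148,936 = 10.09%.
Labor force participation rate = 148,936 / 194,707 = 76.49%.

Unemployment rate ≈ 10.09%; labor force participation rate ≈ 76.49%.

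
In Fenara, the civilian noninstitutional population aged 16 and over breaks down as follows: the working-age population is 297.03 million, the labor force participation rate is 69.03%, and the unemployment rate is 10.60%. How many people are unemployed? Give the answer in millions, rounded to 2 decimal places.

Labor force = 0.6903 × 297.03 = 205.04 million.
Unemployed = 0.1060 × 205.04 ≈ 21.73 million.

About 21.73 million are unemployed.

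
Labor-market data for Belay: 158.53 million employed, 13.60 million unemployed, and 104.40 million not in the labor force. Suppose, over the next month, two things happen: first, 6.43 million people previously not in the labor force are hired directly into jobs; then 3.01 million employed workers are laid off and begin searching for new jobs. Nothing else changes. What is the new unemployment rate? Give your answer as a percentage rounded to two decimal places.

New unemployment rate ≈ 9.30%.

Initially, labor force = 158.53 + 13.60 = 172.13 million, so u = 13.60/172.13 = 7.90%.
After the first change, employed and labor force both rise by 6.43; unemployed unchanged → E = 164.96, U = 13.60, labor force = 178.56 million.
After the second change, employed falls and unemployed rises by 3.01; labor force unchanged → E = 161.95, U = 16.61, labor force = 178.56 million.
New unemployment rate = 16.61 / 178.56 = 9.30%.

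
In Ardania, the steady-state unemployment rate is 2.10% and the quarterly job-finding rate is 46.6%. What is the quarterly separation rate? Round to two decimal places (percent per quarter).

From u* = s/(s+f): s = u·f/(1−u).
s = 0.0210 × 46.6 / (1 − 0.0210) = 0.9786 / 0.9790 ≈ 1.00% per quarter.

Separation rate ≈ 1.00% per quarter.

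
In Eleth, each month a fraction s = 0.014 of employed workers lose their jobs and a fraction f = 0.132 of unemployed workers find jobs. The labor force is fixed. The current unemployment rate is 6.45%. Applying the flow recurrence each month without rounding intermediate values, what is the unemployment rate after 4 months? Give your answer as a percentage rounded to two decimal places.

With a fixed labor force, u_{t+1} = u_t + s·(1−u_t) − f·u_t = u_t·(1−s−f) + s.
Here 1−s−f = 0.854 and s = 0.014.
u_1 = 0.064500 × 0.854 + 0.014 = 0.069083.
u_2 = 0.069083 × 0.854 + 0.014 = 0.072997.
u_3 = 0.072997 × 0.854 + 0.014 = 0.076339.
u_4 = 0.076339 × 0.854 + 0.014 = 0.079194.

Unemployment rate after four months ≈ 7.92%.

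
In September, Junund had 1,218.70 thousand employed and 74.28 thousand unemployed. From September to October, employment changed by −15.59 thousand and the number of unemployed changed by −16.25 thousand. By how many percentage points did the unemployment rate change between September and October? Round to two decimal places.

The unemployment rate changed by −1.14 percentage points.

September: labor force = 1,218.70 + 74.28 = 1,292.98; u = 74.28/1,292.98 = 5.74%.
October: labor force = 1,203.11 + 58.03 = 1,261.14; u = 58.03/1,261.14 = 4.60%.
Change = 4.60% − 5.74% = −1.14 pp.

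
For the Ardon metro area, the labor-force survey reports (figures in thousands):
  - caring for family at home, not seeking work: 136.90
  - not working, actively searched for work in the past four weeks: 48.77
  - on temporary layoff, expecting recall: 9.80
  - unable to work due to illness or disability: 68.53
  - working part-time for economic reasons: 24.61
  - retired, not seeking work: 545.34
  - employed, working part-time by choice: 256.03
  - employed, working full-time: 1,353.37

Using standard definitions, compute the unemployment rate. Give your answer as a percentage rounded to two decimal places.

Unemployment rate ≈ 3.46%.

Employed = 24.61 + 256.03 + 1,353.37 = 1,634.01 thousand (anyone who worked, including part-time for economic reasons, counts as employed).
Unemployed = 48.77 + 9.80 = 58.57 thousand (jobless and actively searching, or on temporary layoff).
Labor force = 1,634.01 + 58.57 = 1,692.58 thousand.
Unemployment rate = 58.57 / 1,692.58 = 3.46%.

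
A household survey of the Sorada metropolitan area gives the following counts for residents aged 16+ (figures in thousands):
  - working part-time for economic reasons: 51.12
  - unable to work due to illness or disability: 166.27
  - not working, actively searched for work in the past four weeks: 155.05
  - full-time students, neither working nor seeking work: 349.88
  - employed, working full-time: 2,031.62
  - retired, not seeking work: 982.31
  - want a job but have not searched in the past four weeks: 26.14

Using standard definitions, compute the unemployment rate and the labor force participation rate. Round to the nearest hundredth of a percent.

Employed = 51.12 + 2,031.62 = 2,082.74 thousand (anyone who worked, including part-time for economic reasons, counts as employed).
Unemployed = 155.05 thousand.
Labor force = 2,082.74 + 155.05 = 2,237.79 thousand.
Not in labor force = 166.27 + 349.88 + 982.31 + 26.14 = 1,524.60 thousand (those not working and not actively searching are outside the labor force — including those who want a job but have given up searching).
Civilian working-age population = 2,237.79 + 1,524.60 = 3,762.39 thousand.
Unemployment rate = 155.05 / 2,237.79 = 6.93%.
Labor force participation rate = 2,237.79 / 3,762.39 = 59.48%.

Unemployment rate ≈ 6.93%; labor force participation rate ≈ 59.48%.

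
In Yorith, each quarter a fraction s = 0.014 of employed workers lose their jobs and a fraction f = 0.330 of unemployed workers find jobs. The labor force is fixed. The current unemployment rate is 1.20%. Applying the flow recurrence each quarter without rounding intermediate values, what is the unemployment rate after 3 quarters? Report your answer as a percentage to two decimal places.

Unemployment rate after three quarters ≈ 3.26%.

With a fixed labor force, u_{t+1} = u_t + s·(1−u_t) − f·u_t = u_t·(1−s−f) + s.
Here 1−s−f = 0.656 and s = 0.014.
u_1 = 0.012000 × 0.656 + 0.014 = 0.021872.
u_2 = 0.021872 × 0.656 + 0.014 = 0.028348.
u_3 = 0.028348 × 0.656 + 0.014 = 0.032596.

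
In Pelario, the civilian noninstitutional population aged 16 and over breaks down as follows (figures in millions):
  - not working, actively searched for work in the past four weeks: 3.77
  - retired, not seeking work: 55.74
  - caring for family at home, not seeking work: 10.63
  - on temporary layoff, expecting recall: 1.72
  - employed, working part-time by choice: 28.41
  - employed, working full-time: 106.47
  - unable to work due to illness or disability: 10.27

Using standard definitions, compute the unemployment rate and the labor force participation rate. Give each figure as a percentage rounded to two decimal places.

Employed = 28.41 + 106.47 = 134.88 million.
Unemployed = 3.77 + 1.72 = 5.49 million (jobless and actively searching, or on temporary layoff).
Labor force = 134.88 + 5.49 = 140.37 million.
Not in labor force = 55.74 + 10.63 + 10.27 = 76.64 million (those not working and not actively searching are outside the labor force).
Civilian working-age population = 140.37 + 76.64 = 217.01 million.
Unemployment rate = 5.49 / 140.37 = 3.91%.
Labor force participation rate = 140.37 / 217.01 = 64.68%.

Unemployment rate ≈ 3.91%; labor force participation rate ≈ 64.68%.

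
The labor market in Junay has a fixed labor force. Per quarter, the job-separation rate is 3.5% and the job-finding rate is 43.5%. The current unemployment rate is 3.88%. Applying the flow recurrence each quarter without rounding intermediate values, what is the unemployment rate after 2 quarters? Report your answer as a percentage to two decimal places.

With a fixed labor force, u_{t+1} = u_t + s·(1−u_t) − f·u_t = u_t·(1−s−f) + s.
Here 1−s−f = 0.530 and s = 0.035.
u_1 = 0.038800 × 0.530 + 0.035 = 0.055564.
u_2 = 0.055564 × 0.530 + 0.035 = 0.064449.

Unemployment rate after two quarters ≈ 6.44%.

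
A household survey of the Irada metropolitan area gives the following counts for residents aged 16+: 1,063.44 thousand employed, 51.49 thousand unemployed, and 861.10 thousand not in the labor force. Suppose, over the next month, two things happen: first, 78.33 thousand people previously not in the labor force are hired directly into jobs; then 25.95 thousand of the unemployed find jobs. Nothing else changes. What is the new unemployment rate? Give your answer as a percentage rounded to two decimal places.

New unemployment rate ≈ 2.14%.

Initially, labor force = 1,063.44 + 51.49 = 1,114.93 thousand, so u = 51.49/1,114.93 = 4.62%.
After the first change, employed and labor force both rise by 78.33; unemployed unchanged → E = 1,141.77, U = 51.49, labor force = 1,193.26 thousand.
After the second change, unemployed falls and employed rises by 25.95; labor force unchanged → E = 1,167.72, U = 25.54, labor force = 1,193.26 thousand.
New unemployment rate = 25.54 / 1,193.26 = 2.14%.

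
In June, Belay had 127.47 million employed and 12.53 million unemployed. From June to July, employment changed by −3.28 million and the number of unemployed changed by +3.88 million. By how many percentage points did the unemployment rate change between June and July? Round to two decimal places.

June: labor force = 127.47 + 12.53 = 140.00; u = 12.53/140.00 = 8.95%.
July: labor force = 124.19 + 16.41 = 140.60; u = 16.41/140.60 = 11.67%.
Change = 11.67% − 8.95% = +2.72 pp.

The unemployment rate changed by +2.72 percentage points.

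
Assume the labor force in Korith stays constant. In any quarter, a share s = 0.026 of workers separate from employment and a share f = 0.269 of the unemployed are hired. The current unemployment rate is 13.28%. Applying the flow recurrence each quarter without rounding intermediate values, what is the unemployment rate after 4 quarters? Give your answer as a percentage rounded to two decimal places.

With a fixed labor force, u_{t+1} = u_t + s·(1−u_t) − f·u_t = u_t·(1−s−f) + s.
Here 1−s−f = 0.705 and s = 0.026.
u_1 = 0.132800 × 0.705 + 0.026 = 0.119624.
u_2 = 0.119624 × 0.705 + 0.026 = 0.110335.
u_3 = 0.110335 × 0.705 + 0.026 = 0.103786.
u_4 = 0.103786 × 0.705 + 0.026 = 0.099169.

Unemployment rate after four quarters ≈ 9.92%.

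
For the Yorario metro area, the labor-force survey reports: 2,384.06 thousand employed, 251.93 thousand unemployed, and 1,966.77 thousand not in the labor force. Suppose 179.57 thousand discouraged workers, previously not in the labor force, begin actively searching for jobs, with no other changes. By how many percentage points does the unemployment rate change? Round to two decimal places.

Initially, labor force = 2,384.06 + 251.93 = 2,635.99 thousand, so u = 251.93/2,635.99 = 9.56%.
After the change, unemployed and labor force both rise by 179.57 → E = 2,384.06, U = 431.50, labor force = 2,815.56 thousand.
New unemployment rate = 431.50 / 2,815.56 = 15.33%.
Change = 15.33% − 9.56% = +5.77 percentage points.

The unemployment rate changes by +5.77 percentage points.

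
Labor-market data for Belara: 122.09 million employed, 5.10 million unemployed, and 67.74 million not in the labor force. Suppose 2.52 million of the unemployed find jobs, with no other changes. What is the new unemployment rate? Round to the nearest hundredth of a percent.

Initially, labor force = 122.09 + 5.10 = 127.19 million, so u = 5.10/127.19 = 4.01%.
After the change, unemployed falls and employed rises by 2.52; labor force unchanged → E = 124.61, U = 2.58, labor force = 127.19 million.
New unemployment rate = 2.58 / 127.19 = 2.03%.

New unemployment rate ≈ 2.03%.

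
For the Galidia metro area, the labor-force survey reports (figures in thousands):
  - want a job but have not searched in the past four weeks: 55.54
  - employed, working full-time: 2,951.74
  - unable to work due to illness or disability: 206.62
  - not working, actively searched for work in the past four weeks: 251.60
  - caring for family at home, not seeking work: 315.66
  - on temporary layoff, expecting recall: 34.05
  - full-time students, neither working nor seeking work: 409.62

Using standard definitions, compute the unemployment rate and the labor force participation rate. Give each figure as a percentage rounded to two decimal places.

Employed = 2,951.74 thousand.
Unemployed = 251.60 + 34.05 = 285.65 thousand (jobless and actively searching, or on temporary layoff).
Labor force = 2,951.74 + 285.65 = 3,237.39 thousand.
Not in labor force = 55.54 + 206.62 + 315.66 + 409.62 = 987.44 thousand (those not working and not actively searching are outside the labor force — including those who want a job but have given up searching).
Civilian working-age population = 3,237.39 + 987.44 = 4,224.83 thousand.
Unemployment rate = 285.65 / 3,237.39 = 8.82%.
Labor force participation rate = 3,237.39 / 4,224.83 = 76.63%.

Unemployment rate ≈ 8.82%; labor force participation rate ≈ 76.63%.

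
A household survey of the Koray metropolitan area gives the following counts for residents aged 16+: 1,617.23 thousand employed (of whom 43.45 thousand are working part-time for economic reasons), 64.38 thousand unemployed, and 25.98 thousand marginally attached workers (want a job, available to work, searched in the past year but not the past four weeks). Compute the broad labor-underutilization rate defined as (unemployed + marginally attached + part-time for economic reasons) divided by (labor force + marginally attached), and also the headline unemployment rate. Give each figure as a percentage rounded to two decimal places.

Labor force = 1,617.23 + 64.38 = 1,681.61 thousand.
Numerator = 64.38 + 25.98 + 43.45 = 133.81 thousand.
Denominator = 1,681.61 + 25.98 = 1,707.59 thousand.
Broad rate = 133.81 / 1,707.59 = 7.84%.
Headline unemployment rate = 64.38 / 1,681.61 = 3.83%.

Broad underutilization rate ≈ 7.84%; headline unemployment rate ≈ 3.83%.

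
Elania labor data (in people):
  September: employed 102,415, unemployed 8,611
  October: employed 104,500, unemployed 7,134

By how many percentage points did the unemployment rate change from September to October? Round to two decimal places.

The unemployment rate changed by −1.37 percentage points.

September: labor force = 102,415 + 8,611 = 111,026; u = 8,611/111,026 = 7.76%.
October: labor force = 104,500 + 7,134 = 111,634; u = 7,134/111,634 = 6.39%.
Change = 6.39% − 7.76% = −1.37 pp.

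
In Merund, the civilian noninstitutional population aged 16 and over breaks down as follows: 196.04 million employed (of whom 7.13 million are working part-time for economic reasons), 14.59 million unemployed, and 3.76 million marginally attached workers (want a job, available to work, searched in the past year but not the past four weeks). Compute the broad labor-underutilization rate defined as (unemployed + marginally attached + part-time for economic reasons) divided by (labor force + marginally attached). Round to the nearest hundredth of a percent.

Broad underutilization rate ≈ 11.88%.

Labor force = 196.04 + 14.59 = 210.63 million.
Numerator = 14.59 + 3.76 + 7.13 = 25.48 million.
Denominator = 210.63 + 3.76 = 214.39 million.
Broad rate = 25.48 / 214.39 = 11.88%.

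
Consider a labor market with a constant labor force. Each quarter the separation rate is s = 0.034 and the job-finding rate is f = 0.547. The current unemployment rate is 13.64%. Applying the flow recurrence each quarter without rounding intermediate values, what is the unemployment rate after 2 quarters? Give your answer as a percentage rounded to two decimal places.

Unemployment rate after two quarters ≈ 7.22%.

With a fixed labor force, u_{t+1} = u_t + s·(1−u_t) − f·u_t = u_t·(1−s−f) + s.
Here 1−s−f = 0.419 and s = 0.034.
u_1 = 0.136400 × 0.419 + 0.034 = 0.091152.
u_2 = 0.091152 × 0.419 + 0.034 = 0.072193.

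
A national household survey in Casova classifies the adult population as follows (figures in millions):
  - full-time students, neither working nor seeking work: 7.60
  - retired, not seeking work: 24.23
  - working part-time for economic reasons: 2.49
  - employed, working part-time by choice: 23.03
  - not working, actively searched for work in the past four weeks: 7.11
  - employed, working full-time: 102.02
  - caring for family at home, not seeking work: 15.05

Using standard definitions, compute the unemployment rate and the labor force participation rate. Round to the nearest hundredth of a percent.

Employed = 2.49 + 23.03 + 102.02 = 127.54 million (anyone who worked, including part-time for economic reasons, counts as employed).
Unemployed = 7.11 million.
Labor force = 127.54 + 7.11 = 134.65 million.
Not in labor force = 7.60 + 24.23 + 15.05 = 46.88 million (those not working and not actively searching are outside the labor force).
Civilian working-age population = 134.65 + 46.88 = 181.53 million.
Unemployment rate = 7.11 / 134.65 = 5.28%.
Labor force participation rate = 134.65 / 181.53 = 74.18%.

Unemployment rate ≈ 5.28%; labor force participation rate ≈ 74.18%.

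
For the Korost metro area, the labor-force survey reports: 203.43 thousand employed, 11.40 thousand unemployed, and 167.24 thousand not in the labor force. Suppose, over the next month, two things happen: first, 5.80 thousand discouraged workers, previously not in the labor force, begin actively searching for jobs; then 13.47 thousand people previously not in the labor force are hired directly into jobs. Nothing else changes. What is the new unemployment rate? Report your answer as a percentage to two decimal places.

Initially, labor force = 203.43 + 11.40 = 214.83 thousand, so u = 11.40/214.83 = 5.31%.
After the first change, unemployed and labor force both rise by 5.80 → E = 203.43, U = 17.20, labor force = 220.63 thousand.
After the second change, employed and labor force both rise by 13.47; unemployed unchanged → E = 216.90, U = 17.20, labor force = 234.10 thousand.
New unemployment rate = 17.20 / 234.10 = 7.35%.

New unemployment rate ≈ 7.35%.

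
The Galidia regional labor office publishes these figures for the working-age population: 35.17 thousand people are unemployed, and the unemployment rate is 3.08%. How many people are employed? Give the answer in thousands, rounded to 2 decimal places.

Labor force = U / u = 35.17 / 0.0308 ≈ 1,141.88 thousand.
Employed = labor force − unemployed = 1,141.88 − 35.17 = 1,106.71 thousand.

About 1,106.71 thousand are employed.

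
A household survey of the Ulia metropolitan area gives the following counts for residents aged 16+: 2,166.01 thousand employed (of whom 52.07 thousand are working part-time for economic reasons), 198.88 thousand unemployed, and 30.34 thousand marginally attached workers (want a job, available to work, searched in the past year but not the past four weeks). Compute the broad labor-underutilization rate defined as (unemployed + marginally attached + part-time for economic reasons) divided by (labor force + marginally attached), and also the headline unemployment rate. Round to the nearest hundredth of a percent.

Broad underutilization rate ≈ 11.74%; headline unemployment rate ≈ 8.41%.

Labor force = 2,166.01 + 198.88 = 2,364.89 thousand.
Numerator = 198.88 + 30.34 + 52.07 = 281.29 thousand.
Denominator = 2,364.89 + 30.34 = 2,395.23 thousand.
Broad rate = 281.29 / 2,395.23 = 11.74%.
Headline unemployment rate = 198.88 / 2,364.89 = 8.41%.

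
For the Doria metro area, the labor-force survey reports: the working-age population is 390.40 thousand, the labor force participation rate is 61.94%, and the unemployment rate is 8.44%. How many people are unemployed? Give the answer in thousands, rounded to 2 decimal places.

About 20.41 thousand are unemployed.

Labor force = 0.6194 × 390.40 = 241.81 thousand.
Unemployed = 0.0844 × 241.81 ≈ 20.41 thousand.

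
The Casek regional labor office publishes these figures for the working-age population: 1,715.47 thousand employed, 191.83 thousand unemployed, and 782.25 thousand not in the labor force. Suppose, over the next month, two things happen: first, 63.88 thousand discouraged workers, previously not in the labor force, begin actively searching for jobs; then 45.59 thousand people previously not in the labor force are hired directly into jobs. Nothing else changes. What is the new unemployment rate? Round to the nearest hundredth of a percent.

New unemployment rate ≈ 12.68%.

Initially, labor force = 1,715.47 + 191.83 = 1,907.30 thousand, so u = 191.83/1,907.30 = 10.06%.
After the first change, unemployed and labor force both rise by 63.88 → E = 1,715.47, U = 255.71, labor force = 1,971.18 thousand.
After the second change, employed and labor force both rise by 45.59; unemployed unchanged → E = 1,761.06, U = 255.71, labor force = 2,016.77 thousand.
New unemployment rate = 255.71 / 2,016.77 = 12.68%.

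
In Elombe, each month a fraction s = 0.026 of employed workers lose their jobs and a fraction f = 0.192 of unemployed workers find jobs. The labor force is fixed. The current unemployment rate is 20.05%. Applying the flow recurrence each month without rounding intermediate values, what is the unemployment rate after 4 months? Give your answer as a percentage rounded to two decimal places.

Unemployment rate after four months ≈ 14.96%.

With a fixed labor force, u_{t+1} = u_t + s·(1−u_t) − f·u_t = u_t·(1−s−f) + s.
Here 1−s−f = 0.782 and s = 0.026.
u_1 = 0.200500 × 0.782 + 0.026 = 0.182791.
u_2 = 0.182791 × 0.782 + 0.026 = 0.168943.
u_3 = 0.168943 × 0.782 + 0.026 = 0.158113.
u_4 = 0.158113 × 0.782 + 0.026 = 0.149644.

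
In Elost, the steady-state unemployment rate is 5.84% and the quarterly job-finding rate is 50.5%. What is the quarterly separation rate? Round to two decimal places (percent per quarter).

From u* = s/(s+f): s = u·f/(1−u).
s = 0.0584 × 50.5 / (1 − 0.0584) = 2.9492 / 0.9416 ≈ 3.13% per quarter.

Separation rate ≈ 3.13% per quarter.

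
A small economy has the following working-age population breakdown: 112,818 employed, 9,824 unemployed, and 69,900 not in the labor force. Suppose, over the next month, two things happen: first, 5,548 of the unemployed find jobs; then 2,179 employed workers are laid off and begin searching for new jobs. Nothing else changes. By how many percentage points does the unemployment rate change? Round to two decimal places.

Initially, labor force = 112,818 + 9,824 = 122,642, so u = 9,824/122,642 = 8.01%.
After the first change, unemployed falls and employed rises by 5,548; labor force unchanged → E = 118,366, U = 4,276, labor force = 122,642.
After the second change, employed falls and unemployed rises by 2,179; labor force unchanged → E = 116,187, U = 6,455, labor force = 122,642.
New unemployment rate = 6,455 / 122,642 = 5.26%.
Change = 5.26% − 8.01% = −2.75 percentage points.

The unemployment rate changes by −2.75 percentage points.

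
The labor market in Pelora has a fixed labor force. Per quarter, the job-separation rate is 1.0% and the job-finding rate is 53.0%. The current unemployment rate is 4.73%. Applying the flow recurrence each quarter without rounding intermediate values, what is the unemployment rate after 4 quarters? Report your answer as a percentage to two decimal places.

With a fixed labor force, u_{t+1} = u_t + s·(1−u_t) − f·u_t = u_t·(1−s−f) + s.
Here 1−s−f = 0.460 and s = 0.010.
u_1 = 0.047300 × 0.460 + 0.010 = 0.031758.
u_2 = 0.031758 × 0.460 + 0.010 = 0.024609.
u_3 = 0.024609 × 0.460 + 0.010 = 0.021320.
u_4 = 0.021320 × 0.460 + 0.010 = 0.019807.

Unemployment rate after four quarters ≈ 1.98%.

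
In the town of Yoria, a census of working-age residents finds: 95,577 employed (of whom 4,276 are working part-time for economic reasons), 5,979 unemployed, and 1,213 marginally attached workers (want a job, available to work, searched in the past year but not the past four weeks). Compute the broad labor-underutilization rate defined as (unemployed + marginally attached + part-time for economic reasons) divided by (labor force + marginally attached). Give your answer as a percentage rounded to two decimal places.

Labor force = 95,577 + 5,979 = 101,556.
Numerator = 5,979 + 1,213 + 4,276 = 11,468.
Denominator = 101,556 + 1,213 = 102,769.
Broad rate = 11,468 / 102,769 = 11.16%.

Broad underutilization rate ≈ 11.16%.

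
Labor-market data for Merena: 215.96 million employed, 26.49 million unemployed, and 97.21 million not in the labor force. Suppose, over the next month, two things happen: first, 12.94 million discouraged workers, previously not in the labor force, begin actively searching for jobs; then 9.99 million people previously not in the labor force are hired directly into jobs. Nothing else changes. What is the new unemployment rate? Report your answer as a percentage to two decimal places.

New unemployment rate ≈ 14.86%.

Initially, labor force = 215.96 + 26.49 = 242.45 million, so u = 26.49/242.45 = 10.93%.
After the first change, unemployed and labor force both rise by 12.94 → E = 215.96, U = 39.43, labor force = 255.39 million.
After the second change, employed and labor force both rise by 9.99; unemployed unchanged → E = 225.95, U = 39.43, labor force = 265.38 million.
New unemployment rate = 39.43 / 265.38 = 14.86%.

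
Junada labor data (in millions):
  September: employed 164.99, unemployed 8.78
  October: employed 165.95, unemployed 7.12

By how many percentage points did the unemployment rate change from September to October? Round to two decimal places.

September: labor force = 164.99 + 8.78 = 173.77; u = 8.78/173.77 = 5.05%.
October: labor force = 165.95 + 7.12 = 173.07; u = 7.12/173.07 = 4.11%.
Change = 4.11% − 5.05% = −0.94 pp.

The unemployment rate changed by −0.94 percentage points.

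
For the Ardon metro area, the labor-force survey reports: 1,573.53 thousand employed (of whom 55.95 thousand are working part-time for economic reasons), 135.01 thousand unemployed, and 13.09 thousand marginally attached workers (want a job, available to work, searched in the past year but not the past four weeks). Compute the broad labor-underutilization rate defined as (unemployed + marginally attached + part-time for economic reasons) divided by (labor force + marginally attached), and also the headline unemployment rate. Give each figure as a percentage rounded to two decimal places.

Labor force = 1,573.53 + 135.01 = 1,708.54 thousand.
Numerator = 135.01 + 13.09 + 55.95 = 204.05 thousand.
Denominator = 1,708.54 + 13.09 = 1,721.63 thousand.
Broad rate = 204.05 / 1,721.63 = 11.85%.
Headline unemployment rate = 135.01 / 1,708.54 = 7.90%.

Broad underutilization rate ≈ 11.85%; headline unemployment rate ≈ 7.90%.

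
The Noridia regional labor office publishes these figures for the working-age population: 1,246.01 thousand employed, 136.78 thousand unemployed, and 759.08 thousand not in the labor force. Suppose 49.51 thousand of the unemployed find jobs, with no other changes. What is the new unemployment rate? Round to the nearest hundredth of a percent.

New unemployment rate ≈ 6.31%.

Initially, labor force = 1,246.01 + 136.78 = 1,382.79 thousand, so u = 136.78/1,382.79 = 9.89%.
After the change, unemployed falls and employed rises by 49.51; labor force unchanged → E = 1,295.52, U = 87.27, labor force = 1,382.79 thousand.
New unemployment rate = 87.27 / 1,382.79 = 6.31%.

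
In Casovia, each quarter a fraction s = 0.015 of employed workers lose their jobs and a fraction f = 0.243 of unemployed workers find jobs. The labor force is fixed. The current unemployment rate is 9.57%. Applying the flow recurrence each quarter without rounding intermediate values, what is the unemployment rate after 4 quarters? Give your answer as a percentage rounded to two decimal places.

Unemployment rate after four quarters ≈ 6.95%.

With a fixed labor force, u_{t+1} = u_t + s·(1−u_t) − f·u_t = u_t·(1−s−f) + s.
Here 1−s−f = 0.742 and s = 0.015.
u_1 = 0.095700 × 0.742 + 0.015 = 0.086009.
u_2 = 0.086009 × 0.742 + 0.015 = 0.078819.
u_3 = 0.078819 × 0.742 + 0.015 = 0.073484.
u_4 = 0.073484 × 0.742 + 0.015 = 0.069525.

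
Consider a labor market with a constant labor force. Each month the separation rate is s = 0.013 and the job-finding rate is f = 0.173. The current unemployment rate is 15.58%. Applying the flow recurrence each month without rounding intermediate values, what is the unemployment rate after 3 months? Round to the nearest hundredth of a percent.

With a fixed labor force, u_{t+1} = u_t + s·(1−u_t) − f·u_t = u_t·(1−s−f) + s.
Here 1−s−f = 0.814 and s = 0.013.
u_1 = 0.155800 × 0.814 + 0.013 = 0.139821.
u_2 = 0.139821 × 0.814 + 0.013 = 0.126814.
u_3 = 0.126814 × 0.814 + 0.013 = 0.116227.

Unemployment rate after three months ≈ 11.62%.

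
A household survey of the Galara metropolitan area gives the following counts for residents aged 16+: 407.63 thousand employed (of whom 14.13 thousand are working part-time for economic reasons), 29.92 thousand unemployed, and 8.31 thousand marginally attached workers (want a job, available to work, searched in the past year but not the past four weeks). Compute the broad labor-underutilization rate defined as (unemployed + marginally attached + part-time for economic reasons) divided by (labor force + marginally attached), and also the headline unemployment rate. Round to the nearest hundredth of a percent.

Labor force = 407.63 + 29.92 = 437.55 thousand.
Numerator = 29.92 + 8.31 + 14.13 = 52.36 thousand.
Denominator = 437.55 + 8.31 = 445.86 thousand.
Broad rate = 52.36 / 445.86 = 11.74%.
Headline unemployment rate = 29.92 / 437.55 = 6.84%.

Broad underutilization rate ≈ 11.74%; headline unemployment rate ≈ 6.84%.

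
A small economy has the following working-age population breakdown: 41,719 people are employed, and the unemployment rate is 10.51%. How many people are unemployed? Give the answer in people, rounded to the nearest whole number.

About 4,900 are unemployed.

Let U be the number unemployed. The labor force is E + U, and U/(E+U) = 0.1051.
So U = 0.1051 × 41,719 / (1 − 0.1051) = 4384.67 / 0.8949 ≈ 4,900.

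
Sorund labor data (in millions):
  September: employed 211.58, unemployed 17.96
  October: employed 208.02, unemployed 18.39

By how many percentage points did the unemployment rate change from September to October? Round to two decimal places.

September: labor force = 211.58 + 17.96 = 229.54; u = 17.96/229.54 = 7.82%.
October: labor force = 208.02 + 18.39 = 226.41; u = 18.39/226.41 = 8.12%.
Change = 8.12% − 7.82% = +0.30 pp.

The unemployment rate changed by +0.30 percentage points.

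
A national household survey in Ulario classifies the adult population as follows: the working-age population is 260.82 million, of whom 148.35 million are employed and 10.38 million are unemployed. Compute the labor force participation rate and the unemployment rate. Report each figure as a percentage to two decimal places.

Labor force = employed + unemployed = 148.35 + 10.38 = 158.73 million.
Unemployment rate = 10.38 / 158.73 = 6.54%.
Labor force participation rate = 158.73 / 260.82 = 60.86%.

Labor force participation rate ≈ 60.86%; unemployment rate ≈ 6.54%.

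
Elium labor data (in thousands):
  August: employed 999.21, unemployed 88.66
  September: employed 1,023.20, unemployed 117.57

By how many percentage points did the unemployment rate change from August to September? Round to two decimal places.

The unemployment rate changed by +2.16 percentage points.

August: labor force = 999.21 + 88.66 = 1,087.87; u = 88.66/1,087.87 = 8.15%.
September: labor force = 1,023.20 + 117.57 = 1,140.77; u = 117.57/1,140.77 = 10.31%.
Change = 10.31% − 8.15% = +2.16 pp.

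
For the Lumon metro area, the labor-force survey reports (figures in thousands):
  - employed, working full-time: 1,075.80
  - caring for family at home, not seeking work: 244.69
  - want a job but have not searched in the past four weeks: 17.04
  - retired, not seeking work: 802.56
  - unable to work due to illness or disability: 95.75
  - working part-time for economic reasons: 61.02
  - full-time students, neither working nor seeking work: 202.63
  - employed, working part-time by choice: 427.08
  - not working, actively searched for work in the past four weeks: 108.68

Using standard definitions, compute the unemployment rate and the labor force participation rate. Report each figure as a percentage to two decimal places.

Unemployment rate ≈ 6.50%; labor force participation rate ≈ 55.11%.

Employed = 1,075.80 + 61.02 + 427.08 = 1,563.90 thousand (anyone who worked, including part-time for economic reasons, counts as employed).
Unemployed = 108.68 thousand.
Labor force = 1,563.90 + 108.68 = 1,672.58 thousand.
Not in labor force = 244.69 + 17.04 + 802.56 + 95.75 + 202.63 = 1,362.67 thousand (those not working and not actively searching are outside the labor force — including those who want a job but have given up searching).
Civilian working-age population = 1,672.58 + 1,362.67 = 3,035.25 thousand.
Unemployment rate = 108.68 / 1,672.58 = 6.50%.
Labor force participation rate = 1,672.58 / 3,035.25 = 55.11%.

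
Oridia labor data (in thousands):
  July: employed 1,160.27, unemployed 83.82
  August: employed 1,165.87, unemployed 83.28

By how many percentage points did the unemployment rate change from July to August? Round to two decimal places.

The unemployment rate changed by −0.07 percentage points.

July: labor force = 1,160.27 + 83.82 = 1,244.09; u = 83.82/1,244.09 = 6.74%.
August: labor force = 1,165.87 + 83.28 = 1,249.15; u = 83.28/1,249.15 = 6.67%.
Change = 6.67% − 6.74% = −0.07 pp.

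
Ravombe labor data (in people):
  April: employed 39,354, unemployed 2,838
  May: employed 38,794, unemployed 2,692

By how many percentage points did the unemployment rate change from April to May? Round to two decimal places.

The unemployment rate changed by −0.24 percentage points.

April: labor force = 39,354 + 2,838 = 42,192; u = 2,838/42,192 = 6.73%.
May: labor force = 38,794 + 2,692 = 41,486; u = 2,692/41,486 = 6.49%.
Change = 6.49% − 6.73% = −0.24 pp.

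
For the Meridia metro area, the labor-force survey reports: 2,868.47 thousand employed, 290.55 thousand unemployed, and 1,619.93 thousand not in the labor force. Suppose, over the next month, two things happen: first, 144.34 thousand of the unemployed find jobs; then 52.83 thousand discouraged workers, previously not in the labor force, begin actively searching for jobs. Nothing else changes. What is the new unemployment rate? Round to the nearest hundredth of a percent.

Initially, labor force = 2,868.47 + 290.55 = 3,159.02 thousand, so u = 290.55/3,159.02 = 9.20%.
After the first change, unemployed falls and employed rises by 144.34; labor force unchanged → E = 3,012.81, U = 146.21, labor force = 3,159.02 thousand.
After the second change, unemployed and labor force both rise by 52.83 → E = 3,012.81, U = 199.04, labor force = 3,211.85 thousand.
New unemployment rate = 199.04 / 3,211.85 = 6.20%.

New unemployment rate ≈ 6.20%.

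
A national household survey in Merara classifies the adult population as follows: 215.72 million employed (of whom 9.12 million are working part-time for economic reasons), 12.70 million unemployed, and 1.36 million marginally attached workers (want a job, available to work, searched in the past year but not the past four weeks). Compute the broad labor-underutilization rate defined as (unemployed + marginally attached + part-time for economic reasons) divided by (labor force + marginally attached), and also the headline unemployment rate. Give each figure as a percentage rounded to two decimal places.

Broad underutilization rate ≈ 10.09%; headline unemployment rate ≈ 5.56%.

Labor force = 215.72 + 12.70 = 228.42 million.
Numerator = 12.70 + 1.36 + 9.12 = 23.18 million.
Denominator = 228.42 + 1.36 = 229.78 million.
Broad rate = 23.18 / 229.78 = 10.09%.
Headline unemployment rate = 12.70 / 228.42 = 5.56%.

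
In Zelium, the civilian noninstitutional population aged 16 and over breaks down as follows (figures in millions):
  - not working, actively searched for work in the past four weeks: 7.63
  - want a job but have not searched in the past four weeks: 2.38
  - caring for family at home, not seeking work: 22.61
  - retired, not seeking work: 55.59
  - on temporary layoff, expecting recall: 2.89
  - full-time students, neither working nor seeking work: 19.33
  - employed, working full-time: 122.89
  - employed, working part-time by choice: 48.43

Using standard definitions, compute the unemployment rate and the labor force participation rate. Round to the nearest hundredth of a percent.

Employed = 122.89 + 48.43 = 171.32 million.
Unemployed = 7.63 + 2.89 = 10.52 million (jobless and actively searching, or on temporary layoff).
Labor force = 171.32 + 10.52 = 181.84 million.
Not in labor force = 2.38 + 22.61 + 55.59 + 19.33 = 99.91 million (those not working and not actively searching are outside the labor force — including those who want a job but have given up searching).
Civilian working-age population = 181.84 + 99.91 = 281.75 million.
Unemployment rate = 10.52 / 181.84 = 5.79%.
Labor force participation rate = 181.84 / 281.75 = 64.54%.

Unemployment rate ≈ 5.79%; labor force participation rate ≈ 64.54%.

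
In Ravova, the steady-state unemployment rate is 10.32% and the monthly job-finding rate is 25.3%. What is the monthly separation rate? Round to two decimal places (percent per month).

Separation rate ≈ 2.91% per month.

From u* = s/(s+f): s = u·f/(1−u).
s = 0.1032 × 25.3 / (1 − 0.1032) = 2.6110 / 0.8968 ≈ 2.91% per month.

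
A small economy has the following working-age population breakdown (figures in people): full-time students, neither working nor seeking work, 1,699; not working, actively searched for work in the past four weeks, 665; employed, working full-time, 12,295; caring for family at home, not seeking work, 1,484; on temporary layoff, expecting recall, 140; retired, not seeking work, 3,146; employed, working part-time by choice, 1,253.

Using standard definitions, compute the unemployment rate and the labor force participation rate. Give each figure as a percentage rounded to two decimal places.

Employed = 12,295 + 1,253 = 13,548.
Unemployed = 665 + 140 = 805 (jobless and actively searching, or on temporary layoff).
Labor force = 13,548 + 805 = 14,353.
Not in labor force = 1,699 + 1,484 + 3,146 = 6,329 (those not working and not actively searching are outside the labor force).
Civilian working-age population = 14,353 + 6,329 = 20,682.
Unemployment rate = 805 / 14,353 = 5.61%.
Labor force participation rate = 14,353 / 20,682 = 69.40%.

Unemployment rate ≈ 5.61%; labor force participation rate ≈ 69.40%.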